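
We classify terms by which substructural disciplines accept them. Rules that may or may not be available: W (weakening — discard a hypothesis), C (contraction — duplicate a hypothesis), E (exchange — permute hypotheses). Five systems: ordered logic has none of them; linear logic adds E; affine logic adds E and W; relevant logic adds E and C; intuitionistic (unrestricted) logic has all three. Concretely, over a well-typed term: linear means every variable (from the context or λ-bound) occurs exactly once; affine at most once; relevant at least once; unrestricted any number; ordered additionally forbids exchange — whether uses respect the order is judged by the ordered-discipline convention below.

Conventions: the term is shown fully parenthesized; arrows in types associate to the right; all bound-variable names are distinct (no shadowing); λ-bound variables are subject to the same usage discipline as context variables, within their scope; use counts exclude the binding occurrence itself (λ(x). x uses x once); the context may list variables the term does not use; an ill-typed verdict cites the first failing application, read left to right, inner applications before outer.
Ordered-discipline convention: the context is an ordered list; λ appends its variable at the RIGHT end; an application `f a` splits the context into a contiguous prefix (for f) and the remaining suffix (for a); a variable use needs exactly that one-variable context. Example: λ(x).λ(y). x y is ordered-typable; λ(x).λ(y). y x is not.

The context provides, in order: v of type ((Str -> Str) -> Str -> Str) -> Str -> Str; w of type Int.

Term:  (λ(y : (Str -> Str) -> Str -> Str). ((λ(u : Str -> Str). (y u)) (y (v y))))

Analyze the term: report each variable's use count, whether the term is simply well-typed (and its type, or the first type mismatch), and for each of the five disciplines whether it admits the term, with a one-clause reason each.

use counts: v: 1×; w: 0×; y [bound]: 3×; u [bound]: 1×
use order (left to right): y, u, y, v, y
typing: well-typed — term : ((Str -> Str) -> Str -> Str) -> Str -> Str
ordered ✗ (y ×3 used more than once (contraction); w left unused)
linear ✗ (y ×3 used more than once (contraction); w left unused)
affine ✗ (y ×3 used more than once (contraction))
relevant ✗ (w left unused)
unrestricted ✓ (simply typable at ((Str -> Str) -> Str -> Str) -> Str -> Str; W, C, E all held)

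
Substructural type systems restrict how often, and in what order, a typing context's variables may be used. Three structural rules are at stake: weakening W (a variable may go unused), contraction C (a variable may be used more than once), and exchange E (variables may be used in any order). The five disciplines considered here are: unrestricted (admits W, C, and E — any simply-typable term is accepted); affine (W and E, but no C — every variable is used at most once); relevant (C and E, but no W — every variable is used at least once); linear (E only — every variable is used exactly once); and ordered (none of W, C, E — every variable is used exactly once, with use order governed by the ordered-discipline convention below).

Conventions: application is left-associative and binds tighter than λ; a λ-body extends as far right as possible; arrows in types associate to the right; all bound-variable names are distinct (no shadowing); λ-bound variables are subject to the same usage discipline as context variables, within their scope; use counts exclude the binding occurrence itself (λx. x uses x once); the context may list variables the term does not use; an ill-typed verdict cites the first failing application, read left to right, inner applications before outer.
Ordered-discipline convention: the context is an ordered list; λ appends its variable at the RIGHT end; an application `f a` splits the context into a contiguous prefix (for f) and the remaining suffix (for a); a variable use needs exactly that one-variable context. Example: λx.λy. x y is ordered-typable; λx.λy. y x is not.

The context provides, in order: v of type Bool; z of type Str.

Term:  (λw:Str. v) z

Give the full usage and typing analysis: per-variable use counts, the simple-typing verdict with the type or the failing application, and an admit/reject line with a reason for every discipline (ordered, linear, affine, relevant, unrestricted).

use counts: v=1, z=1, w (λ-bound)=0
use order (left to right): v, z
typing: ✓ — Bool
ordered: ✗, w left unused
linear: ✗, w left unused
affine: ✓, no duplicate uses among v, z, w
relevant: ✗, w left unused
unrestricted: ✓, type-checks (Bool) and nothing is barred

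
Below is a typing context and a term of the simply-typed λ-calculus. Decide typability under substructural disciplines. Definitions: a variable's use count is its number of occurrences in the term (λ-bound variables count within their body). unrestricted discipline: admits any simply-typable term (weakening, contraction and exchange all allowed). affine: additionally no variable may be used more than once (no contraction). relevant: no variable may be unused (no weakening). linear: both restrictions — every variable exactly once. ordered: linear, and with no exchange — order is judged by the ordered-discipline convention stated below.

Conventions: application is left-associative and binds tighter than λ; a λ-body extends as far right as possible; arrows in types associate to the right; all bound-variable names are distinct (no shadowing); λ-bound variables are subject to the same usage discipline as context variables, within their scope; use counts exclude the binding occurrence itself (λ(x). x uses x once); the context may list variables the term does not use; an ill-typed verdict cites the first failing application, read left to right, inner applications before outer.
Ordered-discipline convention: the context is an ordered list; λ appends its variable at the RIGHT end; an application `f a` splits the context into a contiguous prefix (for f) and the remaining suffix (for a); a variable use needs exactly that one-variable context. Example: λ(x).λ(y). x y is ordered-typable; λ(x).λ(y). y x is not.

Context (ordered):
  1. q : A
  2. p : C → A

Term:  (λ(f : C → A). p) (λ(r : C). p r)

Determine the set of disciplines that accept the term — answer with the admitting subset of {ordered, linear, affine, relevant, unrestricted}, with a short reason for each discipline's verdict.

admitted in: unrestricted
use counts: q: 0; p: 2; f (bound): 0; r (bound): 1
order of uses: p, p, r
typing: well-typed at C → A
ordered: ✗ — needs contraction — p ×2; unused: q, f — weakening required
linear: ✗ — needs contraction — p ×2; unused: q, f — weakening required
affine: ✗ — needs contraction — p ×2
relevant: ✗ — unused: q, f — weakening required
unrestricted: ✓ — well-typed at C → A; no restrictions here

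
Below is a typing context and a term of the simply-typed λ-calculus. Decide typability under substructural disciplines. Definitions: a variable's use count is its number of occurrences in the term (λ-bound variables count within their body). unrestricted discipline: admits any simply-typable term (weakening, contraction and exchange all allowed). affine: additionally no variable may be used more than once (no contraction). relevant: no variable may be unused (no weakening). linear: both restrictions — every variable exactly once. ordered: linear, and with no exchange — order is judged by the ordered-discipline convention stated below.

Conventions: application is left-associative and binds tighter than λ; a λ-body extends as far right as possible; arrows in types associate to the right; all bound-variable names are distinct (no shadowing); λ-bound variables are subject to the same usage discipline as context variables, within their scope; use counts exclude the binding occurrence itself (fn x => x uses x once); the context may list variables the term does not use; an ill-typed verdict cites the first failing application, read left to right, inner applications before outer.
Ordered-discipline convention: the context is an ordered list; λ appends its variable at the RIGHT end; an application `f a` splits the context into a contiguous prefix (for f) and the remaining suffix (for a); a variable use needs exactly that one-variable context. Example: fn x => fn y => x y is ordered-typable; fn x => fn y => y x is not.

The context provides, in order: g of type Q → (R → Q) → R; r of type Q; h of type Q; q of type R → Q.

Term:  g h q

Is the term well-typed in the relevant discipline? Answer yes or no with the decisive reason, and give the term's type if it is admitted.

no — needs weakening: r unused
counts: g ×1; r ×0; h ×1; q ×1
use order (left to right): g, h, q
typing: well-typed — term : R
across the five disciplines: ordered ✗; linear ✗; affine ✓; relevant ✗; unrestricted ✓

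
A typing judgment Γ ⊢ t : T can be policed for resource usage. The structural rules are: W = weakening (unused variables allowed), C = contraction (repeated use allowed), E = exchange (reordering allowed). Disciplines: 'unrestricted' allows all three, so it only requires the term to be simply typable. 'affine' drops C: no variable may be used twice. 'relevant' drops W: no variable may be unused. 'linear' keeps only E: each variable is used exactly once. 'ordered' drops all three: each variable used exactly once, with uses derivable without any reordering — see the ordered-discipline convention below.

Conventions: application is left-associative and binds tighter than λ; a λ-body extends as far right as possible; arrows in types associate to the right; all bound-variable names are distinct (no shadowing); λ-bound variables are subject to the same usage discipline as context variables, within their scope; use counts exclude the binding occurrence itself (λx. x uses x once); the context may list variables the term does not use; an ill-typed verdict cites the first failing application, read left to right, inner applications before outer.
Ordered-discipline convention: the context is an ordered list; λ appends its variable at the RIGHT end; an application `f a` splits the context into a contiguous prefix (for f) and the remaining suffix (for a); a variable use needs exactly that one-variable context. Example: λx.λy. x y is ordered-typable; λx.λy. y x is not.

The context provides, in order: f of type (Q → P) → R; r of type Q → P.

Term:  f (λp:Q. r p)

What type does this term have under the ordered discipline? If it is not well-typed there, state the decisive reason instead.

term : R
variable uses: f ×1; r ×1; p [bound] ×1
uses in reading order: f, r, p
typing: ✓ — R
summary: ordered ✓ | linear ✓ | affine ✓ | relevant ✓ | unrestricted ✓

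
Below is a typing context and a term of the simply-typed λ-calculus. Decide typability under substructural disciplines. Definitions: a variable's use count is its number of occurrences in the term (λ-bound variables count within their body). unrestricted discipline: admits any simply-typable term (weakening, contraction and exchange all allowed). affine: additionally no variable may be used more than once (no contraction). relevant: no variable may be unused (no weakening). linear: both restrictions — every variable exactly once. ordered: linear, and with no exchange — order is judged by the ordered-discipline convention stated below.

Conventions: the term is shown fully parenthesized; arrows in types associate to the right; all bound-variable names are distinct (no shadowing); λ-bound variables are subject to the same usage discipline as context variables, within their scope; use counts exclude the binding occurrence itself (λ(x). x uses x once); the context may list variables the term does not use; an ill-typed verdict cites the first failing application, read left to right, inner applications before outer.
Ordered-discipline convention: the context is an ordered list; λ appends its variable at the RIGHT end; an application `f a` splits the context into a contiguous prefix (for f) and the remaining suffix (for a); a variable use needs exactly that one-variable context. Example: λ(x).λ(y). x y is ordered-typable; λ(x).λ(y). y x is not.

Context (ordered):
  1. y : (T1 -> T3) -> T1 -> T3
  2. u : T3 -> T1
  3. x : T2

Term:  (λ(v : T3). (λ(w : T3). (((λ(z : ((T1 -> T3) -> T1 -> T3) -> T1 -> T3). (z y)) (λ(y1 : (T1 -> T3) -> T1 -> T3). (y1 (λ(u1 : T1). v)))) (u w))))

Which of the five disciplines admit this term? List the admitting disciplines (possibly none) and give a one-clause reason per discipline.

admitted by: affine, unrestricted
usage: y: 1; u: 1; x: 0; v (λ-bound): 1; w (λ-bound): 1; z (λ-bound): 1; y1 (λ-bound): 1; u1 (λ-bound): 0
order of uses: z, y, y1, v, u, w
typing: well-typed — term : T3 -> T3 -> T3
ordered: ✗ — x, u1 left unused
linear: ✗ — x, u1 left unused
affine: ✓ — y, u, x, v, w, z, y1, u1: no repeats, contraction unneeded
relevant: ✗ — x, u1 left unused
unrestricted: ✓ — simply typable at T3 -> T3 -> T3; W, C, E all held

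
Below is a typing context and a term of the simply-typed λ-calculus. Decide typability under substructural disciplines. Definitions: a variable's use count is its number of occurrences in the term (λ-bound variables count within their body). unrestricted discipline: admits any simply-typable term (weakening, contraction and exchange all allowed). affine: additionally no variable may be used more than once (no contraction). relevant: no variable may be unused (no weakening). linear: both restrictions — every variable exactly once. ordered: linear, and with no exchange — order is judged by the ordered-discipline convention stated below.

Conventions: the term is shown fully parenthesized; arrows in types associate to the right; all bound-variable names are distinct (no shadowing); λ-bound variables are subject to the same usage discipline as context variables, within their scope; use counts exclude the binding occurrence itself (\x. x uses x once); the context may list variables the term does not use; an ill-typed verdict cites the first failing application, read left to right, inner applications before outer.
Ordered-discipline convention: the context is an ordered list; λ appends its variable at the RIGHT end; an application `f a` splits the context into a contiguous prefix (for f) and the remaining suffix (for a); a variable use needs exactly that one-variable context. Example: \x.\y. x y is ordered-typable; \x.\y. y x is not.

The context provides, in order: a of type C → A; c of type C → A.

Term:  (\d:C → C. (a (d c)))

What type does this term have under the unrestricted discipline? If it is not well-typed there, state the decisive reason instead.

not well-typed under unrestricted — the type mismatch rejects it
counts: a: 1; c: 1; d (λ-bound): 1
order of uses: a, d, c
typing: ill-typed: an argument C → A mismatches the expected C
per-discipline verdicts: ordered ✗ · linear ✗ · affine ✗ · relevant ✗ · unrestricted ✗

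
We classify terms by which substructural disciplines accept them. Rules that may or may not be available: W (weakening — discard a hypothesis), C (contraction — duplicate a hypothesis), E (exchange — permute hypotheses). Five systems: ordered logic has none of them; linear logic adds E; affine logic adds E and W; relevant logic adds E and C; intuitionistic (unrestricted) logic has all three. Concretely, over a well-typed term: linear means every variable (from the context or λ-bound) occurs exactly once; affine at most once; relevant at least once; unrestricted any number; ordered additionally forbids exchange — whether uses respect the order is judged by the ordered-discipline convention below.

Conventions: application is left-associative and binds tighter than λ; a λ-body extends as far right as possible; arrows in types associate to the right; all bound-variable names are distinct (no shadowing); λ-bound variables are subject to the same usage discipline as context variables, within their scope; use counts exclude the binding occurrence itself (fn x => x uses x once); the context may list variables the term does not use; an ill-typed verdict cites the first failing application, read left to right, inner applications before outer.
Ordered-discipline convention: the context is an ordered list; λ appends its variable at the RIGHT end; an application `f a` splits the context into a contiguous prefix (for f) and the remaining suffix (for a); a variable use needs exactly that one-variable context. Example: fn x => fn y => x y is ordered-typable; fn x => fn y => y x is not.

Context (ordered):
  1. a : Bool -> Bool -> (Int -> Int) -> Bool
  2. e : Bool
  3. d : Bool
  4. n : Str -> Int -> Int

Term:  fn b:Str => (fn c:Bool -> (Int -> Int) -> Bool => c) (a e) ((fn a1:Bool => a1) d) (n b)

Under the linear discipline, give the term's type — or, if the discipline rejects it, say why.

term : Str -> Bool
variable uses: a=1, e=1, d=1, n=1, b (bound)=1, c (bound)=1, a1 (bound)=1
uses in reading order: c, a, e, a1, d, n, b
typing: well-typed at Str -> Bool
summary: ordered ✓, linear ✓, affine ✓, relevant ✓, unrestricted ✓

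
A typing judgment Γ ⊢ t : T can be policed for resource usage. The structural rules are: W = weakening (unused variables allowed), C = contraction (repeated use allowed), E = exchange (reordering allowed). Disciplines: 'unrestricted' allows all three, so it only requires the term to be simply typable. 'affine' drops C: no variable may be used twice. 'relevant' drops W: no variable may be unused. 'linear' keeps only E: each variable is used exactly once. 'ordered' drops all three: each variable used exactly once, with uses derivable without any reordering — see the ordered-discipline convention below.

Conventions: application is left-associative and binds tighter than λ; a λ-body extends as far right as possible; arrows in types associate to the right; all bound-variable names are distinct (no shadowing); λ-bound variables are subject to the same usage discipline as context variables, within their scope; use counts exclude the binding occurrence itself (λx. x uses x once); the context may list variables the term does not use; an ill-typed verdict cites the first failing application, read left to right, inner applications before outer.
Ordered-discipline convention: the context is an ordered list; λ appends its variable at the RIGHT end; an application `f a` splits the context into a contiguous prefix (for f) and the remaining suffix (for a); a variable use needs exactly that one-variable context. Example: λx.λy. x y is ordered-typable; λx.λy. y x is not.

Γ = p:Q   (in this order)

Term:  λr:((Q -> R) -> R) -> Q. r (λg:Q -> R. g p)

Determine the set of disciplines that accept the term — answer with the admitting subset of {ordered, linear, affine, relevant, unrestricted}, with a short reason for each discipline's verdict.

admitting disciplines: linear, affine, relevant, unrestricted
usage: p: 1, r [bound]: 1, g [bound]: 1
order of uses: r, g, p
typing: well-typed at (((Q -> R) -> R) -> Q) -> Q
ordered ✗ (no contiguous prefix/suffix split fits r, g, p)
linear ✓ (each of p, r, g used exactly once)
affine ✓ (no duplicate uses among p, r, g)
relevant ✓ (at least one use each (p, r, g))
unrestricted ✓ (type-checks ((((Q -> R) -> R) -> Q) -> Q) and nothing is barred)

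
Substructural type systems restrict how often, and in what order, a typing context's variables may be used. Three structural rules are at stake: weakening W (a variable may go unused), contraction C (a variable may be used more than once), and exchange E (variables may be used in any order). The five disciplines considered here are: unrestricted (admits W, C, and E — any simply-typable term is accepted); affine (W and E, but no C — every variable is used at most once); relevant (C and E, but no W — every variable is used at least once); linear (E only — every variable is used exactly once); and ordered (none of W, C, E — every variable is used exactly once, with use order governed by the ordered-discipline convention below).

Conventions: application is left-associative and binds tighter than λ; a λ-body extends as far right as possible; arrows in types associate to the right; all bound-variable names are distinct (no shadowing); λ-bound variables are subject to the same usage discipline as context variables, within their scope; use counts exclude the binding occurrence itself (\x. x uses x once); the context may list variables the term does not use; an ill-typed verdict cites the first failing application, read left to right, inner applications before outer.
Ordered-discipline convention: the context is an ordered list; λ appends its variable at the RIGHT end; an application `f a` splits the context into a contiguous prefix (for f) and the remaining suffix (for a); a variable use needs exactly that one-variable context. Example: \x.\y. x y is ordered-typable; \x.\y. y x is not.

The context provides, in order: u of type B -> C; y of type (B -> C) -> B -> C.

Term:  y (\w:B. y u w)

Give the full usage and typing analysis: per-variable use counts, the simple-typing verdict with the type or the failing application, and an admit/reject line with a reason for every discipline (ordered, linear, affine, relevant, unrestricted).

use counts: u ×1; y ×2; w (bound) ×1
uses in reading order: y, y, u, w
typing: well-typed — term : B -> C
ordered: ✗, needs contraction — y ×2
linear: ✗, needs contraction — y ×2
affine: ✗, needs contraction — y ×2
relevant: ✓, u, y, w: all used, weakening unneeded
unrestricted: ✓, simply typable at B -> C; W, C, E all held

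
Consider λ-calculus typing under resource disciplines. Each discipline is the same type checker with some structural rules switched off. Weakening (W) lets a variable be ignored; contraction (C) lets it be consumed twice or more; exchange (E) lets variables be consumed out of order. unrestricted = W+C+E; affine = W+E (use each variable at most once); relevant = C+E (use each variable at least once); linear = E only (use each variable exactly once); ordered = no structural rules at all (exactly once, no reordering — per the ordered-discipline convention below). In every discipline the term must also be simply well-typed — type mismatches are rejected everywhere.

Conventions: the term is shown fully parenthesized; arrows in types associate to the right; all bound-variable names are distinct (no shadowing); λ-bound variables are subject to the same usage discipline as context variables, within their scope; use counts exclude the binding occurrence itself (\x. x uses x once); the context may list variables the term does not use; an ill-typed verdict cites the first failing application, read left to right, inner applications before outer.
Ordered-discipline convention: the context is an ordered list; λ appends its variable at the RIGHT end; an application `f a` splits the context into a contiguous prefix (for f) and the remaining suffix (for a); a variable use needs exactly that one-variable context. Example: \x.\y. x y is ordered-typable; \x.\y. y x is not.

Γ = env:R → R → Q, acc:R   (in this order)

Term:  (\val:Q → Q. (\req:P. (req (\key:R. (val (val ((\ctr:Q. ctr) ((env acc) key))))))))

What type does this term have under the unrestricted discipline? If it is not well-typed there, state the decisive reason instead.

not well-typed under unrestricted — the type mismatch rejects it
use counts: env: 1×, acc: 1×, val (bound): 2×, req (bound): 1×, key (bound): 1×, ctr (bound): 1×
use order (left to right): req, val, val, ctr, env, acc, key
typing: ill-typed: can't apply a value of type P
per-discipline verdicts: ordered ✗; linear ✗; affine ✗; relevant ✗; unrestricted ✗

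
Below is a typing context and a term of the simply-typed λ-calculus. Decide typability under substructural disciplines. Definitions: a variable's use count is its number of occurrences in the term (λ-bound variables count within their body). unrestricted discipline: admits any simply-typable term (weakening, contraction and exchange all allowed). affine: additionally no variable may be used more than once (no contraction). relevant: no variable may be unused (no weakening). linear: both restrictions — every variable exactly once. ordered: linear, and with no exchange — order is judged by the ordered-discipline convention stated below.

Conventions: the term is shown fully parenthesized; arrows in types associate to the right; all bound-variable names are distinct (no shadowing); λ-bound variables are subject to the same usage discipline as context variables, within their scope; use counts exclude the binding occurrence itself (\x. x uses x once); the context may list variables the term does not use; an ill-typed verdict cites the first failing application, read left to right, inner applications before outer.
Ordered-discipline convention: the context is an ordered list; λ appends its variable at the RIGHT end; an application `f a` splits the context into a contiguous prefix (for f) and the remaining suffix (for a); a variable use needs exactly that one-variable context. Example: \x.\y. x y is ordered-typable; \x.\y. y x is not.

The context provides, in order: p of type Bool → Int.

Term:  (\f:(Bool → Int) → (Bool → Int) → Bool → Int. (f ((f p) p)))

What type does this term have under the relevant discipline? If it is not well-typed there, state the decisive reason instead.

term : ((Bool → Int) → (Bool → Int) → Bool → Int) → (Bool → Int) → Bool → Int
variable uses: p: 2×, f (λ-bound): 2×
uses in reading order: f, f, p, p
typing: well-typed — term : ((Bool → Int) → (Bool → Int) → Bool → Int) → (Bool → Int) → Bool → Int
summary: ordered ✗; linear ✗; affine ✗; relevant ✓; unrestricted ✓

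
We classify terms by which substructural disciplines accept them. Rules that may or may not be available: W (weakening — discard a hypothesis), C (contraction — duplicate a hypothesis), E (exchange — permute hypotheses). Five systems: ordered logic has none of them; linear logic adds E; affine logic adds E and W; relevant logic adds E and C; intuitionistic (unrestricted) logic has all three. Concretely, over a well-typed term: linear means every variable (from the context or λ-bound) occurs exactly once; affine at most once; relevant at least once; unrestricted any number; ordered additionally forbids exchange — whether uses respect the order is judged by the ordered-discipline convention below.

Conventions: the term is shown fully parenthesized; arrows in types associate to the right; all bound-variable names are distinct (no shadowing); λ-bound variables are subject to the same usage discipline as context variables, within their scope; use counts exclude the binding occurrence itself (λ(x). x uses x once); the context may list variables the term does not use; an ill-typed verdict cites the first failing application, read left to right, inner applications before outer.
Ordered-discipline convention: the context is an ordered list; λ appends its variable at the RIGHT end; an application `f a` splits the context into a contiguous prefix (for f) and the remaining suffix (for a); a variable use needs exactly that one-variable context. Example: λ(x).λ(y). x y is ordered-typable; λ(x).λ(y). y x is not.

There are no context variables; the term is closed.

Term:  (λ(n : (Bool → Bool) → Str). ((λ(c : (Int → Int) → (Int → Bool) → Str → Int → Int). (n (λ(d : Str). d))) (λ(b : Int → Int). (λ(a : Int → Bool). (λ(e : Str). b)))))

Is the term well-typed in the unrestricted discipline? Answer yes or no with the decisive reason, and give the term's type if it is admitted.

no — the type mismatch rejects it
use counts: n (λ-bound): 1×, c (λ-bound): 0×, d (λ-bound): 1×, b (λ-bound): 1×, a (λ-bound): 0×, e (λ-bound): 0×
order of uses: n, d, b
typing: ill-typed: argument of type Str → Str where Bool → Bool is required
all disciplines: ordered ✗ · linear ✗ · affine ✗ · relevant ✗ · unrestricted ✗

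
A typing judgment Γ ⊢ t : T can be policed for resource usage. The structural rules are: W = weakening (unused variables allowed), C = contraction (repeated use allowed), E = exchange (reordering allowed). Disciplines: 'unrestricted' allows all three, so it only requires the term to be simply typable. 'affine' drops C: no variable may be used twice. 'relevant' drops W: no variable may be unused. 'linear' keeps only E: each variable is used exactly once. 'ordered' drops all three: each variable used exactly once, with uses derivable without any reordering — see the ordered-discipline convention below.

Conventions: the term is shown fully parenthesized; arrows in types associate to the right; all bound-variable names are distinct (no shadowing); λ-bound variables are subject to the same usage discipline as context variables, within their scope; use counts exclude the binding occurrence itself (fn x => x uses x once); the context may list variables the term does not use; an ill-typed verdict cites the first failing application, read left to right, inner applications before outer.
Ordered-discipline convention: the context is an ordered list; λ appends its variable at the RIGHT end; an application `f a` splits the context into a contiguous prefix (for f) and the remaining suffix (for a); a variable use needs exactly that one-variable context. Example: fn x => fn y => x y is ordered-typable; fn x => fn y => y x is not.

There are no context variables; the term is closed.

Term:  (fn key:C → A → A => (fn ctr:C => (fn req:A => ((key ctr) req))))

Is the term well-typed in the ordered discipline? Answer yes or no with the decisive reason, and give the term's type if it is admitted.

yes — single-use (key, ctr, req), ordered derivation ok; term : (C → A → A) → C → A → A
use counts: key (λ-bound): 1; ctr (λ-bound): 1; req (λ-bound): 1
order of uses: key, ctr, req
typing: the term checks, with type (C → A → A) → C → A → A
across the five disciplines: ordered ✓ | linear ✓ | affine ✓ | relevant ✓ | unrestricted ✓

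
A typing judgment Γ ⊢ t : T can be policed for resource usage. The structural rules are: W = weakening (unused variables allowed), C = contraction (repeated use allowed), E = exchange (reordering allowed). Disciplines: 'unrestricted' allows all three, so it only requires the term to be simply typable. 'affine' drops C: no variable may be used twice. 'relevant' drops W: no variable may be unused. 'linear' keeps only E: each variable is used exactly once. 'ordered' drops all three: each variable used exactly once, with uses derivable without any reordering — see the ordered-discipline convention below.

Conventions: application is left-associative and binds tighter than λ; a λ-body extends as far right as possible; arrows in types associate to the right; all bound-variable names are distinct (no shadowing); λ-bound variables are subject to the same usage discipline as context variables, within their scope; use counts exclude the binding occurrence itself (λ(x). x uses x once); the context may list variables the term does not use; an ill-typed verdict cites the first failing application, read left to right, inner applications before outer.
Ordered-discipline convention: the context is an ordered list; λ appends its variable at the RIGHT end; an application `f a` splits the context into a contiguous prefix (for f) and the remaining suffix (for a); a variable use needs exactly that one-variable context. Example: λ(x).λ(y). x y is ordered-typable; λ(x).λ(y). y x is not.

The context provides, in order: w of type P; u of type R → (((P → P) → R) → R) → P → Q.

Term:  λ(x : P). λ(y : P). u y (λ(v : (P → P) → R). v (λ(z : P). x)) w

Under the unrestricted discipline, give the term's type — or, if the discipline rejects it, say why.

not well-typed under unrestricted — the type mismatch rejects it
use counts: w: 1; u: 1; x (λ-bound): 1; y (λ-bound): 1; v (λ-bound): 1; z (λ-bound): 0
use order (left to right): u, y, v, x, w
typing: ill-typed: an application expects R but receives P
across the five disciplines: ordered ✗ | linear ✗ | affine ✗ | relevant ✗ | unrestricted ✗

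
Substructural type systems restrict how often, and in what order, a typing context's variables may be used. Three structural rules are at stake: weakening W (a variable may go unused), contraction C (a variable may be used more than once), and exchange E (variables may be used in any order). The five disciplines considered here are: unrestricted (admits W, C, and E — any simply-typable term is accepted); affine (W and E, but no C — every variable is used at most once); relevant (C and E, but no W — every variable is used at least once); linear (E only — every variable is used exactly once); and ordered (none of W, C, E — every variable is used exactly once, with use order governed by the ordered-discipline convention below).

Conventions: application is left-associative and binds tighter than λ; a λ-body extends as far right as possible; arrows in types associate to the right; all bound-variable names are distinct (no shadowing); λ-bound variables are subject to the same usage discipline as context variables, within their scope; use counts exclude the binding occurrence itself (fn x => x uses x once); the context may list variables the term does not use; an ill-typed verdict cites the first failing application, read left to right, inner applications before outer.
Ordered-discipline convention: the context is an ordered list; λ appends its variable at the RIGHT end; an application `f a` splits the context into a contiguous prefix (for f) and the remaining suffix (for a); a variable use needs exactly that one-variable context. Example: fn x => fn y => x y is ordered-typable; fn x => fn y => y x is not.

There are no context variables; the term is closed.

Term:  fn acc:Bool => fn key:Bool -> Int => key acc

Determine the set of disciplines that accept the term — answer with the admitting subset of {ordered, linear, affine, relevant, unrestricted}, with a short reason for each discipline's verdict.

admitted in: linear, affine, relevant, unrestricted
counts: acc (λ-bound) ×1; key (λ-bound) ×1
uses in reading order: key, acc
typing: well-typed — term : Bool -> (Bool -> Int) -> Int
ordered ✗ (no contiguous prefix/suffix split fits key, acc)
linear ✓ (single use per variable (acc, key))
affine ✓ (acc, key: no repeats, contraction unneeded)
relevant ✓ (every one of acc, key appears)
unrestricted ✓ (type-checks (Bool -> (Bool -> Int) -> Int) and nothing is barred)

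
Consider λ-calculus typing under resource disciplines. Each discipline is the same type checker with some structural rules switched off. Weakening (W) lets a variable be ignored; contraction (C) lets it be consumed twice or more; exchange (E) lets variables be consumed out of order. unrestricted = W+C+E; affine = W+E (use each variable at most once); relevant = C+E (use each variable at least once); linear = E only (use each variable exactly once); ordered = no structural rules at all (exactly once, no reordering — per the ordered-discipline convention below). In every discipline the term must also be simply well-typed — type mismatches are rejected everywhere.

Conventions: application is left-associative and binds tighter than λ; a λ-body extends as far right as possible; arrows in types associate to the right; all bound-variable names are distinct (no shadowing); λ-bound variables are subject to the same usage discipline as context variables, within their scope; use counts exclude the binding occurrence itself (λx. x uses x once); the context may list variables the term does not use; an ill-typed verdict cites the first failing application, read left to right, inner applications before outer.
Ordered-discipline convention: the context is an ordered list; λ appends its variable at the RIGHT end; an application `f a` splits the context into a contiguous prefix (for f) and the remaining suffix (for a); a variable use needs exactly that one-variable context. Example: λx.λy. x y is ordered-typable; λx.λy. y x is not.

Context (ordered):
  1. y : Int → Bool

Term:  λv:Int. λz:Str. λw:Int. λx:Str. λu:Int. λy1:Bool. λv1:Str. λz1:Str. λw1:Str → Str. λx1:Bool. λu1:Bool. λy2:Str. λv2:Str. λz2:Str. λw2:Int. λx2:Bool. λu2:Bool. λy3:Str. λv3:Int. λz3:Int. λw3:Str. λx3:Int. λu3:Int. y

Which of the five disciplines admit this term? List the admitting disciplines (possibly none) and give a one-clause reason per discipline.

admitting disciplines: affine, unrestricted
counts: y: 1, v (λ-bound): 0, z (λ-bound): 0, w (λ-bound): 0, x (λ-bound): 0, u (λ-bound): 0, y1 (λ-bound): 0, v1 (λ-bound): 0, z1 (λ-bound): 0, w1 (λ-bound): 0, x1 (λ-bound): 0, u1 (λ-bound): 0, y2 (λ-bound): 0, v2 (λ-bound): 0, z2 (λ-bound): 0, w2 (λ-bound): 0, x2 (λ-bound): 0, u2 (λ-bound): 0, y3 (λ-bound): 0, v3 (λ-bound): 0, z3 (λ-bound): 0, w3 (λ-bound): 0, x3 (λ-bound): 0, u3 (λ-bound): 0
uses in reading order: y
typing: well-typed — term : Int → Str → Int → Str → Int → Bool → Str → Str → (Str → Str) → Bool → Bool → Str → Str → Str → Int → Bool → Bool → Str → Int → Int → Str → Int → Int → Int → Bool
ordered: ✗ — needs weakening: v, z, w, x, u, y1, v1, z1, w1, x1, u1, y2, v2, z2, w2, x2, u2, y3, v3, z3, w3, x3, u3 unused
linear: ✗ — needs weakening: v, z, w, x, u, y1, v1, z1, w1, x1, u1, y2, v2, z2, w2, x2, u2, y3, v3, z3, w3, x3, u3 unused
affine: ✓ — none of y, v, z, w, x, u, y1, v1, z1, w1, x1, u1, y2, v2, z2, w2, x2, u2, y3, v3, z3, w3, x3, u3 used more than once
relevant: ✗ — needs weakening: v, z, w, x, u, y1, v1, z1, w1, x1, u1, y2, v2, z2, w2, x2, u2, y3, v3, z3, w3, x3, u3 unused
unrestricted: ✓ — well-typed at Int → Str → Int → Str → Int → Bool → Str → Str → (Str → Str) → Bool → Bool → Str → Str → Str → Int → Bool → Bool → Str → Int → Int → Str → Int → Int → Int → Bool; no restrictions here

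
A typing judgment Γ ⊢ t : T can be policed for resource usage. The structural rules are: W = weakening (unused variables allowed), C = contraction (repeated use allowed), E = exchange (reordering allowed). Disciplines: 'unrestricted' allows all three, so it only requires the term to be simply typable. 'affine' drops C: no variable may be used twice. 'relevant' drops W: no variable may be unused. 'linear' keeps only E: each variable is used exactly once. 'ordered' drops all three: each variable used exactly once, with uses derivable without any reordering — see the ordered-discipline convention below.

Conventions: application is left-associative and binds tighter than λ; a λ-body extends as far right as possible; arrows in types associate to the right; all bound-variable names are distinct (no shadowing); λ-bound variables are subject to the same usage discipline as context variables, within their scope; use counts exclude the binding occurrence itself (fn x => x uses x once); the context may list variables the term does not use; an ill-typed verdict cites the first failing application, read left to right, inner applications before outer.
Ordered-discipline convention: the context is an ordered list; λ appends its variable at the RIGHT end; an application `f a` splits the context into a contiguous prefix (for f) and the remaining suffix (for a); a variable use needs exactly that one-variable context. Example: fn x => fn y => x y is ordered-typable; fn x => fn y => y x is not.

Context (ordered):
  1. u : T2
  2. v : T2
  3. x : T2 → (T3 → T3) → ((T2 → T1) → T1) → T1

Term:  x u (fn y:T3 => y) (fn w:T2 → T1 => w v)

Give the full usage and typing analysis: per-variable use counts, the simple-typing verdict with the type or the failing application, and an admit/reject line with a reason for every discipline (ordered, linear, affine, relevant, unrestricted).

counts: u: 1, v: 1, x: 1, y (λ-bound): 1, w (λ-bound): 1
order of uses: x, u, y, w, v
typing: the term checks, with type T1
ordered: ✗ — no contiguous prefix/suffix split fits x, u, y, w, v
linear: ✓ — exactly-once usage across u, v, x, y, w
affine: ✓ — none of u, v, x, y, w used more than once
relevant: ✓ — every one of u, v, x, y, w appears
unrestricted: ✓ — simply typable at T1; W, C, E all held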